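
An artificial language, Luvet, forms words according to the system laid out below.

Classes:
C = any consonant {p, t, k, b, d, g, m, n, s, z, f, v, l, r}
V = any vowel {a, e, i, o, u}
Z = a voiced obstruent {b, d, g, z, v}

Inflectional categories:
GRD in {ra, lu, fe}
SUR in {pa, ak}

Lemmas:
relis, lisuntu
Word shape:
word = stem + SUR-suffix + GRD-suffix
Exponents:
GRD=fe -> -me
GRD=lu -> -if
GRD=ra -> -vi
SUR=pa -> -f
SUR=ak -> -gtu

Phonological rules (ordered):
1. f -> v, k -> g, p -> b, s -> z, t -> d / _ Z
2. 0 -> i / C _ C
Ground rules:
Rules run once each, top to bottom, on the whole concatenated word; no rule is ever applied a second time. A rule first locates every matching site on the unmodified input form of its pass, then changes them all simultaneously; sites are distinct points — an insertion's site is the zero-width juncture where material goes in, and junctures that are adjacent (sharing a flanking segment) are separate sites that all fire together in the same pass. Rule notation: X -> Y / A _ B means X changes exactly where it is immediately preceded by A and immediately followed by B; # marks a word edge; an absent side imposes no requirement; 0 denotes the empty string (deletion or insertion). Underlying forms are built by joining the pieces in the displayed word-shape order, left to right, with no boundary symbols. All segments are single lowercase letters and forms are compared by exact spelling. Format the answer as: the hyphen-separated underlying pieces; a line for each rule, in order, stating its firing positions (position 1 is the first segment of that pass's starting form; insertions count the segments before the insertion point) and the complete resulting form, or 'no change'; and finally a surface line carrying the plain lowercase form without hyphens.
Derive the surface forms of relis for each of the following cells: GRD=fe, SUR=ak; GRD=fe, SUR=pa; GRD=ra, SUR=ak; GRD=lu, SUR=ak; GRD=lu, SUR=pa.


cell GRD=fe, SUR=ak:
underlying: relis-gtu-me
1. f -> v, k -> g, p -> b, s -> z, t -> d / _ Z: fires at position(s) 5: relizgtume
2. 0 -> i / C _ C: inserts after position(s) 5, 6: relizigitume
surface: relizigitume

cell GRD=fe, SUR=pa:
underlying: relis-f-me
1. f -> v, k -> g, p -> b, s -> z, t -> d / _ Z: no change
2. 0 -> i / C _ C: inserts after position(s) 5, 6: relisifime
surface: relisifime

cell GRD=ra, SUR=ak:
underlying: relis-gtu-vi
1. f -> v, k -> g, p -> b, s -> z, t -> d / _ Z: fires at position(s) 5: relizgtuvi
2. 0 -> i / C _ C: inserts after position(s) 5, 6: relizigituvi
surface: relizigituvi

cell GRD=lu, SUR=ak:
underlying: relis-gtu-if
1. f -> v, k -> g, p -> b, s -> z, t -> d / _ Z: fires at position(s) 5: relizgtuif
2. 0 -> i / C _ C: inserts after position(s) 5, 6: relizigituif
surface: relizigituif

cell GRD=lu, SUR=pa:
underlying: relis-f-if
1. f -> v, k -> g, p -> b, s -> z, t -> d / _ Z: no change
2. 0 -> i / C _ C: inserts after position(s) 5: relisifif
surface: relisifif


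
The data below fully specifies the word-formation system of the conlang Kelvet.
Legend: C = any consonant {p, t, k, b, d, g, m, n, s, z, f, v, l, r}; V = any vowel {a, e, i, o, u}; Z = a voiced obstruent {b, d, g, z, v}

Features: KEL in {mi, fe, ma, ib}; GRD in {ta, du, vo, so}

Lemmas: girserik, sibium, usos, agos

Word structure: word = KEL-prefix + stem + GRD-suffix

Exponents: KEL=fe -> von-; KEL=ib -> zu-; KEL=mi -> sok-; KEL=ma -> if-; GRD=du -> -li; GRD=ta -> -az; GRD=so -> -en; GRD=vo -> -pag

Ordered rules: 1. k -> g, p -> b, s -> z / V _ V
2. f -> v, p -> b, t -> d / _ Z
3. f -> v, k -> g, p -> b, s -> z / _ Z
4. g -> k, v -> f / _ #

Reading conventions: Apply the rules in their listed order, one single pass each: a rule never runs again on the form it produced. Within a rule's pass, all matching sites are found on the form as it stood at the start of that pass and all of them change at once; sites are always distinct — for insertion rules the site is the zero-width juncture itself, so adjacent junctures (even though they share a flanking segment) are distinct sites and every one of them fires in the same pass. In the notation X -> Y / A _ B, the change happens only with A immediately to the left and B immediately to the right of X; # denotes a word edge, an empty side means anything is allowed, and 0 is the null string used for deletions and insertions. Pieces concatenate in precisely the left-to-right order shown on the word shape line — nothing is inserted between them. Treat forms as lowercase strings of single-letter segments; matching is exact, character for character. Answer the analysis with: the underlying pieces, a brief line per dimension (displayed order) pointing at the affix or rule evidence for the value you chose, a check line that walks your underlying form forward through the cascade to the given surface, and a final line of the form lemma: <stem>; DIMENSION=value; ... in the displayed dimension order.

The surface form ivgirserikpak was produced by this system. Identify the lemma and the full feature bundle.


underlying: if-girserik-pag
KEL=ma - signalled by the affix if-
GRD=vo - signalled by the affix -pag
check: ifgirserikpag -> ifgirserikpag -> ivgirserikpag -> ivgirserikpag -> ivgirserikpak
lemma: girserik; KEL=ma; GRD=vo


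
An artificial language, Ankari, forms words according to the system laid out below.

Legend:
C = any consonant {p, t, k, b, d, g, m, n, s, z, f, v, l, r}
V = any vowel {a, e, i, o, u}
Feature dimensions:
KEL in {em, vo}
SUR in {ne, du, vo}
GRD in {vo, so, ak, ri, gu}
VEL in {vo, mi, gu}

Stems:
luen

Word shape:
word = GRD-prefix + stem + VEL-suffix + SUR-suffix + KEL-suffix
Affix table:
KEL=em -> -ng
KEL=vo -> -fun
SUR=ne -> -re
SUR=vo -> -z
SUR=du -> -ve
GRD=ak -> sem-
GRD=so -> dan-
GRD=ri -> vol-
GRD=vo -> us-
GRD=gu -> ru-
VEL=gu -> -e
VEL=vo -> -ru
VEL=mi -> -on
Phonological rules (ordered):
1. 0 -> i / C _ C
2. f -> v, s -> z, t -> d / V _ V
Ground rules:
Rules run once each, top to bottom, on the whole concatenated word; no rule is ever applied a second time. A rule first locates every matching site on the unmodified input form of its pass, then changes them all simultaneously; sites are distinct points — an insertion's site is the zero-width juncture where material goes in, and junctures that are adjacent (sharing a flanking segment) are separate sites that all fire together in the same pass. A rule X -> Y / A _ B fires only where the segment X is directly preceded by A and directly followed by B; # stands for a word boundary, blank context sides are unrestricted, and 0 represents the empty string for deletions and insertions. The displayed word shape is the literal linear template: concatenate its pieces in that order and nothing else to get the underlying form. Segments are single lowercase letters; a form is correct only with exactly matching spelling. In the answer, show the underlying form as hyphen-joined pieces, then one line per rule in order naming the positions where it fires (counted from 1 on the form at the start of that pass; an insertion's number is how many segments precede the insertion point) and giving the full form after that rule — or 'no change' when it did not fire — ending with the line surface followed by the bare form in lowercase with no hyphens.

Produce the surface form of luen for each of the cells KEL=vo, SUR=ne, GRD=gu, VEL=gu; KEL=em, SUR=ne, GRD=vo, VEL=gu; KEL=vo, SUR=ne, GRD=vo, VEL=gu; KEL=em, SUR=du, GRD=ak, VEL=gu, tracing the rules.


cell KEL=vo, SUR=ne, GRD=gu, VEL=gu:
underlying: ru-luen-e-re-fun
1. 0 -> i / C _ C: no change
2. f -> v, s -> z, t -> d / V _ V: fires at position(s) 10: ruluenerevun
surface: ruluenerevun

cell KEL=em, SUR=ne, GRD=vo, VEL=gu:
underlying: us-luen-e-re-ng
1. 0 -> i / C _ C: inserts after position(s) 2, 10: usiluenerenig
2. f -> v, s -> z, t -> d / V _ V: fires at position(s) 2: uziluenerenig
surface: uziluenerenig

cell KEL=vo, SUR=ne, GRD=vo, VEL=gu:
underlying: us-luen-e-re-fun
1. 0 -> i / C _ C: inserts after position(s) 2: usiluenerefun
2. f -> v, s -> z, t -> d / V _ V: fires at position(s) 2, 11: uziluenerevun
surface: uziluenerevun

cell KEL=em, SUR=du, GRD=ak, VEL=gu:
underlying: sem-luen-e-ve-ng
1. 0 -> i / C _ C: inserts after position(s) 3, 11: semiluenevenig
2. f -> v, s -> z, t -> d / V _ V: no change
surface: semiluenevenig


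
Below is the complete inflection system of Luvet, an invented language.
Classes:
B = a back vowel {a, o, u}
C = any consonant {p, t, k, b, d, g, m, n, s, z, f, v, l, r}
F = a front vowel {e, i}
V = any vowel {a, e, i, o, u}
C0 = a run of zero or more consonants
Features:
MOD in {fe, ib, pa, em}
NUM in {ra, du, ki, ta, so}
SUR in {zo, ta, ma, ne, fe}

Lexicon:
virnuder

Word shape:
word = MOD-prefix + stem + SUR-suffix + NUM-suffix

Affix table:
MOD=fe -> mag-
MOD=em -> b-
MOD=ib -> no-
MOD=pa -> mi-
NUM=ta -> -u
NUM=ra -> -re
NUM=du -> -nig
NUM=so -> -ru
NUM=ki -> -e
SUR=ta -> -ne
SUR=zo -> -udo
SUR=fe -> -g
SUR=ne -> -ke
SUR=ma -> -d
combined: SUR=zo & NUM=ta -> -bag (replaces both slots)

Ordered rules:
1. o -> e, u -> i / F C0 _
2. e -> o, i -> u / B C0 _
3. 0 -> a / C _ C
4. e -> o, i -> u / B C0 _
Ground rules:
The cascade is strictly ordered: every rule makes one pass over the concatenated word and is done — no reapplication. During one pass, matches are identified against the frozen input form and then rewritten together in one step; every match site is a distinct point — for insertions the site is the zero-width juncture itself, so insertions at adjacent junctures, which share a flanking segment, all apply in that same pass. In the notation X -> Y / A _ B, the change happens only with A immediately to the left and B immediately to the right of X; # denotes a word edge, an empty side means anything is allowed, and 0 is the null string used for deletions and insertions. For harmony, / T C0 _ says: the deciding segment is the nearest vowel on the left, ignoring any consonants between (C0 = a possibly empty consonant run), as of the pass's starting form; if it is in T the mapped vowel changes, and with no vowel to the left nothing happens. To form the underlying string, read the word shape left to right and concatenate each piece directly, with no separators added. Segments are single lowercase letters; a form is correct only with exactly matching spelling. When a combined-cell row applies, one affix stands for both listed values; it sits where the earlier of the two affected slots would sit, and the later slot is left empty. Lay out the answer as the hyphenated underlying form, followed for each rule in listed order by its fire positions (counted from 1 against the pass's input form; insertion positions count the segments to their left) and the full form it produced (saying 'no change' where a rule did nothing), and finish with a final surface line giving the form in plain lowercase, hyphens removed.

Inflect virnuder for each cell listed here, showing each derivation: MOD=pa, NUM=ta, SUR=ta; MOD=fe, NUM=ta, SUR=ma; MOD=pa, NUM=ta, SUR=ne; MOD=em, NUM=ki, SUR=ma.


cell MOD=pa, NUM=ta, SUR=ta:
underlying: mi-virnuder-ne-u
1. o -> e, u -> i / F C0 _: fires at position(s) 7, 13: mivirnidernei
2. e -> o, i -> u / B C0 _: no change
3. 0 -> a / C _ C: inserts after position(s) 5, 10: miviranideranei
4. e -> o, i -> u / B C0 _: fires at position(s) 8, 14: miviranuderanoi
surface: miviranuderanoi

cell MOD=fe, NUM=ta, SUR=ma:
underlying: mag-virnuder-d-u
1. o -> e, u -> i / F C0 _: fires at position(s) 8, 13: magvirniderdi
2. e -> o, i -> u / B C0 _: fires at position(s) 5: magvurniderdi
3. 0 -> a / C _ C: inserts after position(s) 3, 6, 11: magavuranideradi
4. e -> o, i -> u / B C0 _: fires at position(s) 10, 16: magavuranuderadu
surface: magavuranuderadu

cell MOD=pa, NUM=ta, SUR=ne:
underlying: mi-virnuder-ke-u
1. o -> e, u -> i / F C0 _: fires at position(s) 7, 13: mivirniderkei
2. e -> o, i -> u / B C0 _: no change
3. 0 -> a / C _ C: inserts after position(s) 5, 10: miviraniderakei
4. e -> o, i -> u / B C0 _: fires at position(s) 8, 14: miviranuderakoi
surface: miviranuderakoi

cell MOD=em, NUM=ki, SUR=ma:
underlying: b-virnuder-d-e
1. o -> e, u -> i / F C0 _: fires at position(s) 6: bvirniderde
2. e -> o, i -> u / B C0 _: no change
3. 0 -> a / C _ C: inserts after position(s) 1, 4, 9: baviraniderade
4. e -> o, i -> u / B C0 _: fires at position(s) 4, 8, 14: bavuranuderado
surface: bavuranuderado


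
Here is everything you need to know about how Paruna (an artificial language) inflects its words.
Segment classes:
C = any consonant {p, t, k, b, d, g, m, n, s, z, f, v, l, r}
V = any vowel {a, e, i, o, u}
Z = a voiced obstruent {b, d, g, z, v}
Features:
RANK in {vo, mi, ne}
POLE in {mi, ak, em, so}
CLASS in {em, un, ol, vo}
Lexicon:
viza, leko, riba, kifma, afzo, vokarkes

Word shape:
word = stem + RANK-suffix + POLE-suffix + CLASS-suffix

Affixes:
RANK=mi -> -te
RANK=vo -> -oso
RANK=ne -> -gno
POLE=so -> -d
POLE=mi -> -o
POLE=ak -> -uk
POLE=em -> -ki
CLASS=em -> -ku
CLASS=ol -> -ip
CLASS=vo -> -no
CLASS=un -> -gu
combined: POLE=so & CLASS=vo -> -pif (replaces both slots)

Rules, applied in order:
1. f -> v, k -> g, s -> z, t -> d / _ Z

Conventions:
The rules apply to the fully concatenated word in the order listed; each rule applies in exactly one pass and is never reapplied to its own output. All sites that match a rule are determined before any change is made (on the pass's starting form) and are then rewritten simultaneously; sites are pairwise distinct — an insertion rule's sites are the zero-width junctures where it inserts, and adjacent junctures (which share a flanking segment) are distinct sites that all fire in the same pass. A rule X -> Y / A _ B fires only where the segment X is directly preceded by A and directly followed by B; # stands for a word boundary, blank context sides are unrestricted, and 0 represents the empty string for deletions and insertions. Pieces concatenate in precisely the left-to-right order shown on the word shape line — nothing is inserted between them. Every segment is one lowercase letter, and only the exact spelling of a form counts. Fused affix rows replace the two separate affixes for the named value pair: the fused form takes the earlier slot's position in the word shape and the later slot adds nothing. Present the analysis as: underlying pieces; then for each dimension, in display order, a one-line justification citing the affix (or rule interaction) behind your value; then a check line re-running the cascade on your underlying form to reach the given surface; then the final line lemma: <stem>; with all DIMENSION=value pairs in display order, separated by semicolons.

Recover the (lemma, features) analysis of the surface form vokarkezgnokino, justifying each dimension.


underlying: vokarkes-gno-ki-no
RANK=ne - signalled by the affix -gno
POLE=em - signalled by the affix -ki
CLASS=vo - signalled by the affix -no
check: vokarkesgnokino -> vokarkezgnokino
lemma: vokarkes; RANK=ne; POLE=em; CLASS=vo


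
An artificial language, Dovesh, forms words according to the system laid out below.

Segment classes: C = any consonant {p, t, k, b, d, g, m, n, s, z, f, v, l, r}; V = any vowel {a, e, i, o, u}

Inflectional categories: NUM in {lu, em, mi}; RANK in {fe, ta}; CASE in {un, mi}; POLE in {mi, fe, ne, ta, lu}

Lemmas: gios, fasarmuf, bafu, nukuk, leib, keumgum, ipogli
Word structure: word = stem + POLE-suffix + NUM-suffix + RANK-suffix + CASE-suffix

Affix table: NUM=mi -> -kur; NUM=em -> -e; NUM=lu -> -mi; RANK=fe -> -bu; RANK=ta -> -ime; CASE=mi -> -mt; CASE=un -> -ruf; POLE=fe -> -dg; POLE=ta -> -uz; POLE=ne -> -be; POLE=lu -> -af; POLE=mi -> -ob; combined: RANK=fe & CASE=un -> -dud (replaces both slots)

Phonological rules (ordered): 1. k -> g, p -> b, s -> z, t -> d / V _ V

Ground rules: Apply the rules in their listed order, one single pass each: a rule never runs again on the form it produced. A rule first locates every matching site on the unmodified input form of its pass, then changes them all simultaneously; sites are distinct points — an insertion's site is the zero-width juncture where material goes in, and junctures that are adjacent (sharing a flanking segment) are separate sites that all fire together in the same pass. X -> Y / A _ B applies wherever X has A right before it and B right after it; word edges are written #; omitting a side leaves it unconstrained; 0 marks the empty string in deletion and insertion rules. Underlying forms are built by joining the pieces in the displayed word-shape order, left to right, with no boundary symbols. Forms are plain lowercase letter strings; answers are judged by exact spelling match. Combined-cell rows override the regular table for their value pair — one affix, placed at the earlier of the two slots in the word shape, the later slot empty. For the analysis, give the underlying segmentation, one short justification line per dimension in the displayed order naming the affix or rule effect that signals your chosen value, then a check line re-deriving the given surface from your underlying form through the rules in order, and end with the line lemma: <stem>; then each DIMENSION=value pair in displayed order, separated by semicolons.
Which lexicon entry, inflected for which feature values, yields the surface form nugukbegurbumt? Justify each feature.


underlying: nukuk-be-kur-bu-mt
NUM=mi - signalled by the affix -kur
RANK=fe - signalled by the affix -bu
CASE=mi - signalled by the affix -mt
POLE=ne - signalled by the affix -be
check: nukukbekurbumt -> nugukbegurbumt
lemma: nukuk; NUM=mi; RANK=fe; CASE=mi; POLE=ne


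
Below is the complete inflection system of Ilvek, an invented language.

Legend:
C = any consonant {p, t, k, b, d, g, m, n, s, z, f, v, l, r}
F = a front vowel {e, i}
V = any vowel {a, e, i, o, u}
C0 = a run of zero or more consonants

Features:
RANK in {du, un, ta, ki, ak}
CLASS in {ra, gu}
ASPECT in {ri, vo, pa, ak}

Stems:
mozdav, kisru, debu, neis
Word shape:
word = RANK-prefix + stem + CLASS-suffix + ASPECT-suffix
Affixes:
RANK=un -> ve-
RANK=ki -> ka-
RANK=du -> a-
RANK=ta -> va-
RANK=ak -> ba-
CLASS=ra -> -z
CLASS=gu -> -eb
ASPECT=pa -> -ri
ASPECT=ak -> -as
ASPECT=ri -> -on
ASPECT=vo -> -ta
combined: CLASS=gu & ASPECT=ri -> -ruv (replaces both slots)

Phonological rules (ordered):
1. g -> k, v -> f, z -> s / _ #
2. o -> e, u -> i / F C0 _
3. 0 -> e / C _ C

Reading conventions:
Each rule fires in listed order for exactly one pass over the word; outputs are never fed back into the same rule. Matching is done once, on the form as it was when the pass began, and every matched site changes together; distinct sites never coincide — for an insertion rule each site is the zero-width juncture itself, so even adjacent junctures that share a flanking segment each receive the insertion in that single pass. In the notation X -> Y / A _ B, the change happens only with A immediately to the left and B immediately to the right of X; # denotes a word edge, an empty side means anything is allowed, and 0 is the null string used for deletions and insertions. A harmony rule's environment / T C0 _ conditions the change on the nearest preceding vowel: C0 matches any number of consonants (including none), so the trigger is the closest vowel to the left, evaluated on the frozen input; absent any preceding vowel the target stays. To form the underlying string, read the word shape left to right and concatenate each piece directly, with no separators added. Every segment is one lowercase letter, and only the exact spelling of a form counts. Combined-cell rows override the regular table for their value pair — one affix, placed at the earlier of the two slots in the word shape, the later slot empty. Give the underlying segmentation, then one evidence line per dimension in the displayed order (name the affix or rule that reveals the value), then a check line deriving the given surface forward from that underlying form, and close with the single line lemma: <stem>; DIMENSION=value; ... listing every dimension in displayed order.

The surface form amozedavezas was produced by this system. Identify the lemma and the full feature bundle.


underlying: a-mozdav-z-as
RANK=du - signalled by the affix a-
CLASS=ra - signalled by the affix -z
ASPECT=ak - signalled by the affix -as
check: amozdavzas -> amozdavzas -> amozdavzas -> amozedavezas
lemma: mozdav; RANK=du; CLASS=ra; ASPECT=ak


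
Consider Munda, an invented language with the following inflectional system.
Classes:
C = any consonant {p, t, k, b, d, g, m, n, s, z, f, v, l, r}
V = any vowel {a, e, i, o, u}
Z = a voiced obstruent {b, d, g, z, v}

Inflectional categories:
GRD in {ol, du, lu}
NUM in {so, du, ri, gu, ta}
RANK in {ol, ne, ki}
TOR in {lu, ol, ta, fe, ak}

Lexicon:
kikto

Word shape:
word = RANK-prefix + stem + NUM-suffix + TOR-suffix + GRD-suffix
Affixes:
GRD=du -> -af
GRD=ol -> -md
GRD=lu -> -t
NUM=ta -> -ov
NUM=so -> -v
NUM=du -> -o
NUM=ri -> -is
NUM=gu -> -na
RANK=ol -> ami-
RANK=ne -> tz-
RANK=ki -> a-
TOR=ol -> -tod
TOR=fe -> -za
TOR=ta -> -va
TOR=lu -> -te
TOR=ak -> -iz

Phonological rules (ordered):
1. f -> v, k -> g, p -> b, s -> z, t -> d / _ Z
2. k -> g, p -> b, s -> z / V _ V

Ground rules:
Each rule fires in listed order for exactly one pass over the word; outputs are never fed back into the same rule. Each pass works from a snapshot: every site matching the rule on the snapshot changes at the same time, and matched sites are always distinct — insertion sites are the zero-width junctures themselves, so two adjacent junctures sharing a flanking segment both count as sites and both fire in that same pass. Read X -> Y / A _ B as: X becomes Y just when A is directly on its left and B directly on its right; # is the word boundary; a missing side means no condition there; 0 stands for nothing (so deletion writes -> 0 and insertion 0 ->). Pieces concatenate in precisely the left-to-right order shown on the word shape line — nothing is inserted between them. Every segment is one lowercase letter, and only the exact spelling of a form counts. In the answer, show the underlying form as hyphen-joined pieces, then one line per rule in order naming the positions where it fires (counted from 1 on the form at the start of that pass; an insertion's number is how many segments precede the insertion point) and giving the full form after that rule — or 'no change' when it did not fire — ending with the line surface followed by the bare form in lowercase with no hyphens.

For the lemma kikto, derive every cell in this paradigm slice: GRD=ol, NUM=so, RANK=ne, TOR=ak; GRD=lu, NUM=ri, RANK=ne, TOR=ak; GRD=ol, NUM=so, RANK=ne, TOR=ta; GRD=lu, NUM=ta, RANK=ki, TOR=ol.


cell GRD=ol, NUM=so, RANK=ne, TOR=ak:
underlying: tz-kikto-v-iz-md
1. f -> v, k -> g, p -> b, s -> z, t -> d / _ Z: fires at position(s) 1: dzkiktovizmd
2. k -> g, p -> b, s -> z / V _ V: no change
surface: dzkiktovizmd

cell GRD=lu, NUM=ri, RANK=ne, TOR=ak:
underlying: tz-kikto-is-iz-t
1. f -> v, k -> g, p -> b, s -> z, t -> d / _ Z: fires at position(s) 1: dzkiktoisizt
2. k -> g, p -> b, s -> z / V _ V: fires at position(s) 9: dzkiktoizizt
surface: dzkiktoizizt

cell GRD=ol, NUM=so, RANK=ne, TOR=ta:
underlying: tz-kikto-v-va-md
1. f -> v, k -> g, p -> b, s -> z, t -> d / _ Z: fires at position(s) 1: dzkiktovvamd
2. k -> g, p -> b, s -> z / V _ V: no change
surface: dzkiktovvamd

cell GRD=lu, NUM=ta, RANK=ki, TOR=ol:
underlying: a-kikto-ov-tod-t
1. f -> v, k -> g, p -> b, s -> z, t -> d / _ Z: no change
2. k -> g, p -> b, s -> z / V _ V: fires at position(s) 2: agiktoovtodt
surface: agiktoovtodt


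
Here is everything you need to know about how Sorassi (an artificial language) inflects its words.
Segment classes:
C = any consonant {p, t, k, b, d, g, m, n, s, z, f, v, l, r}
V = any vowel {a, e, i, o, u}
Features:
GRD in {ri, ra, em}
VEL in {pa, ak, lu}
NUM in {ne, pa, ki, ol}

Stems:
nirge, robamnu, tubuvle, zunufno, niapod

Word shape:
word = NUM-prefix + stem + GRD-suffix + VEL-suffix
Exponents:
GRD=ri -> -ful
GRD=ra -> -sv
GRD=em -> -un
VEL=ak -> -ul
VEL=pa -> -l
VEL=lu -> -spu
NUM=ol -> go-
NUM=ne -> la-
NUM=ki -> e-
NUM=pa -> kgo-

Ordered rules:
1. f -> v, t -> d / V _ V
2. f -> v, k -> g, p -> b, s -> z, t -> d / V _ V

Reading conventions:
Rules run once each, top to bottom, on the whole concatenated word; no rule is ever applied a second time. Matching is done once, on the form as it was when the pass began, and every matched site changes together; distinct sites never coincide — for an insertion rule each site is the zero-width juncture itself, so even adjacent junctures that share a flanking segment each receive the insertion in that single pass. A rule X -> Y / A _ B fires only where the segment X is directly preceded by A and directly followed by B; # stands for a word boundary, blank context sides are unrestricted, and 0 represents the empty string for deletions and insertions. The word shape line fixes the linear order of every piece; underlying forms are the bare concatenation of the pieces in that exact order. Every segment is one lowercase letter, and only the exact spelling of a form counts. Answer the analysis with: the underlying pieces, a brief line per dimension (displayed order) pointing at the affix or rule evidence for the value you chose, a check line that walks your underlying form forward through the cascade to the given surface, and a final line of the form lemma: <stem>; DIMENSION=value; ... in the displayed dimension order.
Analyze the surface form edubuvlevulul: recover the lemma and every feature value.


underlying: e-tubuvle-ful-ul
GRD=ri - signalled by the affix -ful
VEL=ak - signalled by the affix -ul
NUM=ki - signalled by the affix e-
check: etubuvlefulul -> edubuvlevulul -> edubuvlevulul
lemma: tubuvle; GRD=ri; VEL=ak; NUM=ki


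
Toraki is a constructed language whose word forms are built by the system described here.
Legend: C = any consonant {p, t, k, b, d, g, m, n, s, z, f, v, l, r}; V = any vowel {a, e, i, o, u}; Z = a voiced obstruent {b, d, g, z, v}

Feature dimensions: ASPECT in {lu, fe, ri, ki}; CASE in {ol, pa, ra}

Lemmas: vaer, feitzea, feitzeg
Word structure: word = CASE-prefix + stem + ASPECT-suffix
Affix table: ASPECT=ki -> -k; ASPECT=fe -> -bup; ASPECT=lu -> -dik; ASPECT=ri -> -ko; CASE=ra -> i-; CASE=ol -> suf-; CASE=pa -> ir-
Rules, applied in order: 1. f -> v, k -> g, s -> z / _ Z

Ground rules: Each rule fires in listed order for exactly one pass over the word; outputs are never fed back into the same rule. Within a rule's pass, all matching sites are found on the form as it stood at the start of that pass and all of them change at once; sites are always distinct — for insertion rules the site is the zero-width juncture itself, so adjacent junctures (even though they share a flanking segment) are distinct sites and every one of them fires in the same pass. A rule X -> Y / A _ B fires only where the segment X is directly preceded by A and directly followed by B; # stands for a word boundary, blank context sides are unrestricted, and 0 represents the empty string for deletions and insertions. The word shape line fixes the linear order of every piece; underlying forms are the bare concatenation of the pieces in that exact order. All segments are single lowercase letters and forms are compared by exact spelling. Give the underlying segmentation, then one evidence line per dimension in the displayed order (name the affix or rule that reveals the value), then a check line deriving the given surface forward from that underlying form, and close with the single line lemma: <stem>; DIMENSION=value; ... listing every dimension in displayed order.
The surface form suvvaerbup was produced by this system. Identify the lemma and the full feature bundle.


underlying: suf-vaer-bup
ASPECT=fe - signalled by the affix -bup
CASE=ol - signalled by the affix suf-
check: sufvaerbup -> suvvaerbup
lemma: vaer; ASPECT=fe; CASE=ol


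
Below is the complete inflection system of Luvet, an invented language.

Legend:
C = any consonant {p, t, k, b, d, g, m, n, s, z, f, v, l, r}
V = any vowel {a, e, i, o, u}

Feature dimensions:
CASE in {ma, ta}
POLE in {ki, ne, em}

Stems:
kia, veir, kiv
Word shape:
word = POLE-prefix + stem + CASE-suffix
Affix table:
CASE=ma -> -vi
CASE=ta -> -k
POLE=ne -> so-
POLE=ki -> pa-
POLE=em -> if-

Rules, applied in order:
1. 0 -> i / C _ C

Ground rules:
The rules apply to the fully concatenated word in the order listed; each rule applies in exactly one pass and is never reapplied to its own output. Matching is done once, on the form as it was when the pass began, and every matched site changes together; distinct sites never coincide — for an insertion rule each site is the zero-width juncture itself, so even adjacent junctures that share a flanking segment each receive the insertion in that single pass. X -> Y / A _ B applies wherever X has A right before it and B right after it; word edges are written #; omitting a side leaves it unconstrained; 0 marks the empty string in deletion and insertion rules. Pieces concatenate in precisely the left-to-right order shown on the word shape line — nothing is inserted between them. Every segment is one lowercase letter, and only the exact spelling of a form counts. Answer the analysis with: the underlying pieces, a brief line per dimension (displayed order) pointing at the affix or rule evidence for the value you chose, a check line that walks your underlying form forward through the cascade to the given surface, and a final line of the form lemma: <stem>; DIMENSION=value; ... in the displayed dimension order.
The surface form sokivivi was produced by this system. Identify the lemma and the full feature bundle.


underlying: so-kiv-vi
CASE=ma - signalled by the affix -vi
POLE=ne - signalled by the affix so-
check: sokivvi -> sokivivi
lemma: kiv; CASE=ma; POLE=ne


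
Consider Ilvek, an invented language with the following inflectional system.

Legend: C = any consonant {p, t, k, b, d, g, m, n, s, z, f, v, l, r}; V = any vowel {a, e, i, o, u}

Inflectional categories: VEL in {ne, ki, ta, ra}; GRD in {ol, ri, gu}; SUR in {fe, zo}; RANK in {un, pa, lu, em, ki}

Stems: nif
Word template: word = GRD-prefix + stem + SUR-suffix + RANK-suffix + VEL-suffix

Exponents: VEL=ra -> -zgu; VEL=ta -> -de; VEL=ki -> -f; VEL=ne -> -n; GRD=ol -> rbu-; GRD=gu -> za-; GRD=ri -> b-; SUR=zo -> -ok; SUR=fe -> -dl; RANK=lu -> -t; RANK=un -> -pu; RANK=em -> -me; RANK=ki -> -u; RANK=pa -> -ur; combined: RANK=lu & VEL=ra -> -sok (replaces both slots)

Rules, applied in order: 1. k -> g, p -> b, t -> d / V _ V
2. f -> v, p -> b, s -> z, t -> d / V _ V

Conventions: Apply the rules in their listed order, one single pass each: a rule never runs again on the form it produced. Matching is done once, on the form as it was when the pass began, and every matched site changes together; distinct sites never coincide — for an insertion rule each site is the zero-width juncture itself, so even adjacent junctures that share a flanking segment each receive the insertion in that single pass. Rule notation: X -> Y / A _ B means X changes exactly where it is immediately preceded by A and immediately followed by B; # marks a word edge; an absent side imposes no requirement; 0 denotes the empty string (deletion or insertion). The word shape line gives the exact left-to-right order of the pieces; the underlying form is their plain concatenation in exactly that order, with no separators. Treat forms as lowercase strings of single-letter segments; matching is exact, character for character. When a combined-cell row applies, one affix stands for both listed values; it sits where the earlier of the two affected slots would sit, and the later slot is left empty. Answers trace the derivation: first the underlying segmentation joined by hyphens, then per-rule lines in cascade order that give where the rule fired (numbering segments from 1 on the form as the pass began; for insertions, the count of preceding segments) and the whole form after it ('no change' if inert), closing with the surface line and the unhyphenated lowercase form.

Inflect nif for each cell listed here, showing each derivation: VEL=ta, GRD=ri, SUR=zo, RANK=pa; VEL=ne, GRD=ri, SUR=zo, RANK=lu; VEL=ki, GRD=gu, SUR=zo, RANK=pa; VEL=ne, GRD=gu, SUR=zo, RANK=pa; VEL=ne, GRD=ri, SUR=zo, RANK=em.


cell VEL=ta, GRD=ri, SUR=zo, RANK=pa:
underlying: b-nif-ok-ur-de
1. k -> g, p -> b, t -> d / V _ V: fires at position(s) 6: bnifogurde
2. f -> v, p -> b, s -> z, t -> d / V _ V: fires at position(s) 4: bnivogurde
surface: bnivogurde

cell VEL=ne, GRD=ri, SUR=zo, RANK=lu:
underlying: b-nif-ok-t-n
1. k -> g, p -> b, t -> d / V _ V: no change
2. f -> v, p -> b, s -> z, t -> d / V _ V: fires at position(s) 4: bnivoktn
surface: bnivoktn

cell VEL=ki, GRD=gu, SUR=zo, RANK=pa:
underlying: za-nif-ok-ur-f
1. k -> g, p -> b, t -> d / V _ V: fires at position(s) 7: zanifogurf
2. f -> v, p -> b, s -> z, t -> d / V _ V: fires at position(s) 5: zanivogurf
surface: zanivogurf

cell VEL=ne, GRD=gu, SUR=zo, RANK=pa:
underlying: za-nif-ok-ur-n
1. k -> g, p -> b, t -> d / V _ V: fires at position(s) 7: zanifogurn
2. f -> v, p -> b, s -> z, t -> d / V _ V: fires at position(s) 5: zanivogurn
surface: zanivogurn

cell VEL=ne, GRD=ri, SUR=zo, RANK=em:
underlying: b-nif-ok-me-n
1. k -> g, p -> b, t -> d / V _ V: no change
2. f -> v, p -> b, s -> z, t -> d / V _ V: fires at position(s) 4: bnivokmen
surface: bnivokmen


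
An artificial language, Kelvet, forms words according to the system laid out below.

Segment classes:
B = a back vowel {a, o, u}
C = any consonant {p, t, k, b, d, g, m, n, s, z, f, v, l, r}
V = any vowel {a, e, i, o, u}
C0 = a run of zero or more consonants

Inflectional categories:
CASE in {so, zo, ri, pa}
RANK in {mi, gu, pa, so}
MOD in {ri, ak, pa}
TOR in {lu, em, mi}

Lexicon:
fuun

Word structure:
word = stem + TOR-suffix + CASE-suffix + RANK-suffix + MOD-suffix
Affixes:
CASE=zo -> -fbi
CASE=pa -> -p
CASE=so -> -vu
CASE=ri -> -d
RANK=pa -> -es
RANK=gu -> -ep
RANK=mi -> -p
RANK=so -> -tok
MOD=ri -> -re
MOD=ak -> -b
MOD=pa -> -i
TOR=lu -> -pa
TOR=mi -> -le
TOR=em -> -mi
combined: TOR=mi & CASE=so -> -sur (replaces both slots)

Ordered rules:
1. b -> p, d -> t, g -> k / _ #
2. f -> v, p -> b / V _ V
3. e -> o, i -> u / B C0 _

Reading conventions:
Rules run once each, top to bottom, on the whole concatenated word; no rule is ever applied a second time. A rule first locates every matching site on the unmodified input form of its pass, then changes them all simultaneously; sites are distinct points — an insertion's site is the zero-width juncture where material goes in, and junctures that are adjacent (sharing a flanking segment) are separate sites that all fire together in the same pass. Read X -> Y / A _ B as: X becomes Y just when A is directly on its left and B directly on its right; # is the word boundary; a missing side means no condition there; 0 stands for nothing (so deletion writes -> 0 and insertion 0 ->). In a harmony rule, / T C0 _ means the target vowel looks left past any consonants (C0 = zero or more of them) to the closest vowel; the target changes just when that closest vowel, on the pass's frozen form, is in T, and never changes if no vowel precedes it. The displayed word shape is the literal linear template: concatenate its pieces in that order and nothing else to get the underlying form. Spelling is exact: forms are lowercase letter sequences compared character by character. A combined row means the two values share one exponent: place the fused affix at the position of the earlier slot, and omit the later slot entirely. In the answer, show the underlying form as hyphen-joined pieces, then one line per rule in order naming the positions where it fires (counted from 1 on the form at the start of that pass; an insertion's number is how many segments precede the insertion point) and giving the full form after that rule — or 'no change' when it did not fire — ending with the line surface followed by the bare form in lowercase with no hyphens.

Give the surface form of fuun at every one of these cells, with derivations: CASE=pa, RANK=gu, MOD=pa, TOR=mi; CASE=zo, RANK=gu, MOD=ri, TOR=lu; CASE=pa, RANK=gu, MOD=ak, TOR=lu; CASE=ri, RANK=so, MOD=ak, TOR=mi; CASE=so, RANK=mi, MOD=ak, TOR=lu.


cell CASE=pa, RANK=gu, MOD=pa, TOR=mi:
underlying: fuun-le-p-ep-i
1. b -> p, d -> t, g -> k / _ #: no change
2. f -> v, p -> b / V _ V: fires at position(s) 7, 9: fuunlebebi
3. e -> o, i -> u / B C0 _: fires at position(s) 6: fuunlobebi
surface: fuunlobebi

cell CASE=zo, RANK=gu, MOD=ri, TOR=lu:
underlying: fuun-pa-fbi-ep-re
1. b -> p, d -> t, g -> k / _ #: no change
2. f -> v, p -> b / V _ V: no change
3. e -> o, i -> u / B C0 _: fires at position(s) 9: fuunpafbuepre
surface: fuunpafbuepre

cell CASE=pa, RANK=gu, MOD=ak, TOR=lu:
underlying: fuun-pa-p-ep-b
1. b -> p, d -> t, g -> k / _ #: fires at position(s) 10: fuunpapepp
2. f -> v, p -> b / V _ V: fires at position(s) 7: fuunpabepp
3. e -> o, i -> u / B C0 _: fires at position(s) 8: fuunpabopp
surface: fuunpabopp

cell CASE=ri, RANK=so, MOD=ak, TOR=mi:
underlying: fuun-le-d-tok-b
1. b -> p, d -> t, g -> k / _ #: fires at position(s) 11: fuunledtokp
2. f -> v, p -> b / V _ V: no change
3. e -> o, i -> u / B C0 _: fires at position(s) 6: fuunlodtokp
surface: fuunlodtokp

cell CASE=so, RANK=mi, MOD=ak, TOR=lu:
underlying: fuun-pa-vu-p-b
1. b -> p, d -> t, g -> k / _ #: fires at position(s) 10: fuunpavupp
2. f -> v, p -> b / V _ V: no change
3. e -> o, i -> u / B C0 _: no change
surface: fuunpavupp


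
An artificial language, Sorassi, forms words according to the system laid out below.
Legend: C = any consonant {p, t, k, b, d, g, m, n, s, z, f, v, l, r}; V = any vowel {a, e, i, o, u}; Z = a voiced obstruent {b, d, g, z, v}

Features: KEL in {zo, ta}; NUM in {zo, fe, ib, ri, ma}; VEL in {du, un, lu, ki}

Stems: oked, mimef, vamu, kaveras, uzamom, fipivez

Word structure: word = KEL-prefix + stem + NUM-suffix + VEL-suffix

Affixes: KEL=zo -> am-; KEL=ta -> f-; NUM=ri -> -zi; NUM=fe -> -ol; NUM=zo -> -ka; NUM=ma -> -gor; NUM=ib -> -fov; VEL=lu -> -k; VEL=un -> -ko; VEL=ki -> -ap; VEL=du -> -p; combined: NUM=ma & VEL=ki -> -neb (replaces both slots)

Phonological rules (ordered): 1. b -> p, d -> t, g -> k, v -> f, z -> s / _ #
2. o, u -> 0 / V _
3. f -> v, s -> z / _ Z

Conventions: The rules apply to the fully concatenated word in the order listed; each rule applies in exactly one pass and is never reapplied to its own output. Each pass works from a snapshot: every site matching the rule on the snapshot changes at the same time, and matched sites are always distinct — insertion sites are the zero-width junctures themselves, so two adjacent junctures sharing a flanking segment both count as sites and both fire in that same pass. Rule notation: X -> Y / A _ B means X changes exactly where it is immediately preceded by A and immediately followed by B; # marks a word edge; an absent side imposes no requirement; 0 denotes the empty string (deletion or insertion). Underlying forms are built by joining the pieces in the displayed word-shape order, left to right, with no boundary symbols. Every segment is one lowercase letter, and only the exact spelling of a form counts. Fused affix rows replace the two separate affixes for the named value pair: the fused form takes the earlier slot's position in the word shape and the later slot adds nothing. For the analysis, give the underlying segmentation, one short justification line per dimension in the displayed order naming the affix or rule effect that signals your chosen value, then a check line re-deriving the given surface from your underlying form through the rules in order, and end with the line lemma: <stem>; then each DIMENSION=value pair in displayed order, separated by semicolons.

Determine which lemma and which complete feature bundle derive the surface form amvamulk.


underlying: am-vamu-ol-k
KEL=zo - signalled by the affix am-
NUM=fe - signalled by the affix -ol
VEL=lu - signalled by the affix -k
check: amvamuolk -> amvamuolk -> amvamulk -> amvamulk
lemma: vamu; KEL=zo; NUM=fe; VEL=lu


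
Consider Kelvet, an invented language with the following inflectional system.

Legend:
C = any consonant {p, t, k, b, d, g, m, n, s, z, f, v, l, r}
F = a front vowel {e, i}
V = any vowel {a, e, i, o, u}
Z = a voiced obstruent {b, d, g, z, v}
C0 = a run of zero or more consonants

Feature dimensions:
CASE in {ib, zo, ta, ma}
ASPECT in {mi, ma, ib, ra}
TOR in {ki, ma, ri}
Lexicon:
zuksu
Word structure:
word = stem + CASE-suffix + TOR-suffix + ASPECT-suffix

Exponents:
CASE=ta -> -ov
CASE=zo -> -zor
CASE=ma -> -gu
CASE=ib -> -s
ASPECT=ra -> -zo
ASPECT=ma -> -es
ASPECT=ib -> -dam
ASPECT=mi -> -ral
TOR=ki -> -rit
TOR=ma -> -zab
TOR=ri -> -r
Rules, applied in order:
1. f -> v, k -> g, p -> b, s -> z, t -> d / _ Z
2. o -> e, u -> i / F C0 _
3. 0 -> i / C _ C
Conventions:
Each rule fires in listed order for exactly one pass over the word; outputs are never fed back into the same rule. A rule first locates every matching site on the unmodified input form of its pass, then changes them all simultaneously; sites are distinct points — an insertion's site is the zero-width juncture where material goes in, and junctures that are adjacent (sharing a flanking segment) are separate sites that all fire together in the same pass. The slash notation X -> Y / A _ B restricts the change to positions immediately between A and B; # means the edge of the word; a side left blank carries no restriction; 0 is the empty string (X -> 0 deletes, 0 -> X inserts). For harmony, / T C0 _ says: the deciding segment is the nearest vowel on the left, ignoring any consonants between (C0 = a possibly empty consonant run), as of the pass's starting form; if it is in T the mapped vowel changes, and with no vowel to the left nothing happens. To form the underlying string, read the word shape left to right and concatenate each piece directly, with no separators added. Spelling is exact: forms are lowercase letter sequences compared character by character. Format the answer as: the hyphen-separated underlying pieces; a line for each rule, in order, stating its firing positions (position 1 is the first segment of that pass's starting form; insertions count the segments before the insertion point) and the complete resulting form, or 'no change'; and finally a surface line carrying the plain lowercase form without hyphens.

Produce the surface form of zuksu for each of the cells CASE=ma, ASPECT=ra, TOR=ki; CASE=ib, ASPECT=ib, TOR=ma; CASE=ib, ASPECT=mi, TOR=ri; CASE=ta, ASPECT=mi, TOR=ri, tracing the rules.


cell CASE=ma, ASPECT=ra, TOR=ki:
underlying: zuksu-gu-rit-zo
1. f -> v, k -> g, p -> b, s -> z, t -> d / _ Z: fires at position(s) 10: zuksuguridzo
2. o -> e, u -> i / F C0 _: fires at position(s) 12: zuksuguridze
3. 0 -> i / C _ C: inserts after position(s) 3, 10: zukisuguridize
surface: zukisuguridize

cell CASE=ib, ASPECT=ib, TOR=ma:
underlying: zuksu-s-zab-dam
1. f -> v, k -> g, p -> b, s -> z, t -> d / _ Z: fires at position(s) 6: zuksuzzabdam
2. o -> e, u -> i / F C0 _: no change
3. 0 -> i / C _ C: inserts after position(s) 3, 6, 9: zukisuzizabidam
surface: zukisuzizabidam

cell CASE=ib, ASPECT=mi, TOR=ri:
underlying: zuksu-s-r-ral
1. f -> v, k -> g, p -> b, s -> z, t -> d / _ Z: no change
2. o -> e, u -> i / F C0 _: no change
3. 0 -> i / C _ C: inserts after position(s) 3, 6, 7: zukisusiriral
surface: zukisusiriral

cell CASE=ta, ASPECT=mi, TOR=ri:
underlying: zuksu-ov-r-ral
1. f -> v, k -> g, p -> b, s -> z, t -> d / _ Z: no change
2. o -> e, u -> i / F C0 _: no change
3. 0 -> i / C _ C: inserts after position(s) 3, 7, 8: zukisuoviriral
surface: zukisuoviriral
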